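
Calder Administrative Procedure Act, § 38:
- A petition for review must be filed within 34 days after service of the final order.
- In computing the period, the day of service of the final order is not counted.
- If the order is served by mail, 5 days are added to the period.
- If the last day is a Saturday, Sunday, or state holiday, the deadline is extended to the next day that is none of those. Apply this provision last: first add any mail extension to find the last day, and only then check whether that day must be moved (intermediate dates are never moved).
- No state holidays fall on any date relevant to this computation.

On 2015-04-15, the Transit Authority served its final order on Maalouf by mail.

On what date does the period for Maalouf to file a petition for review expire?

May 25, 2015

34 days after 2015-04-15 is May 19, 2015.
Service was by mail, adding 5 days: May 19, 2015 + 5 days = May 24, 2015.
May 24, 2015 is Sunday. The next qualifying day is May 25, 2015.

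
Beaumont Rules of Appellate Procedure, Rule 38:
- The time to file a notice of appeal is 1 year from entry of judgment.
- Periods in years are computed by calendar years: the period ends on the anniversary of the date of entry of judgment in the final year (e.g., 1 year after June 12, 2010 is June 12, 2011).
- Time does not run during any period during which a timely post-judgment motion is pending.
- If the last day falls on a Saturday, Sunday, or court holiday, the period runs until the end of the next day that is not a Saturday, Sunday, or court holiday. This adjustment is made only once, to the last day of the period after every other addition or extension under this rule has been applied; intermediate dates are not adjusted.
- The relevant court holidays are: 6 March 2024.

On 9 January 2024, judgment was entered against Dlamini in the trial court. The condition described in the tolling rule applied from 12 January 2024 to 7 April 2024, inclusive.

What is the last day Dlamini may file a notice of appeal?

1 year after 9 January 2024 is January 9, 2025.
From January 12, 2024 through April 7, 2024 inclusive is 87 days; tolling adds 87 days: January 9, 2025 + 87 days = April 6, 2025.
April 6, 2025 is Sunday. The next qualifying day is April 7, 2025.

April 7, 2025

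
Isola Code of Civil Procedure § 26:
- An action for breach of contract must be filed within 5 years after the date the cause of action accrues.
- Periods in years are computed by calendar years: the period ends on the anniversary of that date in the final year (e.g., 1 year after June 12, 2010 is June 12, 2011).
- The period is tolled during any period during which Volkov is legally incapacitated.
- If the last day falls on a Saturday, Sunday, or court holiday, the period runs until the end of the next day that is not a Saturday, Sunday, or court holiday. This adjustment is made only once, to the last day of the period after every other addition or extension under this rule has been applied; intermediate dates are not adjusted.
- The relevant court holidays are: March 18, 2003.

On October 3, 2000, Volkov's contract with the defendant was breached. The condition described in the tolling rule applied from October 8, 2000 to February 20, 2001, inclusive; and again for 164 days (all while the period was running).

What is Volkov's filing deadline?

July 31, 2006

5 years after October 3, 2000 is October 3, 2005.
From October 8, 2000 through February 20, 2001 inclusive is 136 days; tolling adds 136 days: October 3, 2005 + 136 days = February 16, 2006.
Tolling adds 164 days: February 16, 2006 + 164 days = July 30, 2006.
July 30, 2006 is Sunday. The next qualifying day is July 31, 2006.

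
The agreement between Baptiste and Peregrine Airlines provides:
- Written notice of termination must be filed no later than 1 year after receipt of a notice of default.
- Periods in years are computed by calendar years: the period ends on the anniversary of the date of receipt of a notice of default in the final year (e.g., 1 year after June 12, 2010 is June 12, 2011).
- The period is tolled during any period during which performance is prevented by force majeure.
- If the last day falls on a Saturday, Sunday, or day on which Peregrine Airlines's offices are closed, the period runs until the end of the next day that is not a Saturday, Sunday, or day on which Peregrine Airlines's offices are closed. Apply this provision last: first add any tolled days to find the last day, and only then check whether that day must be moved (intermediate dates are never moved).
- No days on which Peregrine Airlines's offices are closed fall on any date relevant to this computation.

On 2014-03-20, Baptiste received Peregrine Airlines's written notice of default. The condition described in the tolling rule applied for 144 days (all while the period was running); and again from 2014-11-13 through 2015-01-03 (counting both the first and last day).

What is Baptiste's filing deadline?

1 year after 2014-03-20 is March 20, 2015.
Tolling adds 144 days: March 20, 2015 + 144 days = August 11, 2015.
From November 13, 2014 through January 3, 2015 inclusive is 52 days; tolling adds 52 days: August 11, 2015 + 52 days = October 2, 2015.
October 2, 2015 is a Friday and not a day on which Peregrine Airlines's offices are closed, so no extension applies.

October 2, 2015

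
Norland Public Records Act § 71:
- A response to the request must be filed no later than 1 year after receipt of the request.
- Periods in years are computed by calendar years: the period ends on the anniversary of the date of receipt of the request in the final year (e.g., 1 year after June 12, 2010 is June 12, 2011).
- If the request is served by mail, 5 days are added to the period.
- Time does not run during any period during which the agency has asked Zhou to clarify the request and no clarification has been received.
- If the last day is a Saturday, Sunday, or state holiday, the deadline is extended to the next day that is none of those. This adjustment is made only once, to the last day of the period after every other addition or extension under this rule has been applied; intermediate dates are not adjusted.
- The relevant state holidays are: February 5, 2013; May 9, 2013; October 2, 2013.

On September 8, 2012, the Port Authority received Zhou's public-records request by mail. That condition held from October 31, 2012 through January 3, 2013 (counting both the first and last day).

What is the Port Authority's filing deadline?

November 18, 2013

1 year after September 8, 2012 is September 8, 2013.
Service was by mail, adding 5 days: September 8, 2013 + 5 days = September 13, 2013.
From October 31, 2012 through January 3, 2013 inclusive is 65 days; tolling adds 65 days: September 13, 2013 + 65 days = November 17, 2013.
November 17, 2013 is Sunday. The next qualifying day is November 18, 2013.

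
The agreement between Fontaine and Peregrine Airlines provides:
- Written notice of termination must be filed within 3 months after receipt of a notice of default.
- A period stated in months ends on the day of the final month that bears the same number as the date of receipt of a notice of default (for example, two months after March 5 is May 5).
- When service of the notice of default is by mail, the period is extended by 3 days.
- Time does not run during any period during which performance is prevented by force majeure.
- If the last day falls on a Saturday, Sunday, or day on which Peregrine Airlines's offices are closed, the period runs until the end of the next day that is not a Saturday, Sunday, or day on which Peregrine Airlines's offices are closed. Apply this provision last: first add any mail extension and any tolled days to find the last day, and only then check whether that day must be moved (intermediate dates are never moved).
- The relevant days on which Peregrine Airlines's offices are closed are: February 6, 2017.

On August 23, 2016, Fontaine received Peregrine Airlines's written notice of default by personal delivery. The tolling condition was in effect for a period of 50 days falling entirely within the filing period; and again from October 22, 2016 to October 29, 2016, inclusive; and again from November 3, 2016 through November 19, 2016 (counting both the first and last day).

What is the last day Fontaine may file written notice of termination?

February 7, 2017

3 months after August 23, 2016 is November 23, 2016.
Service was not by mail, so no mail extension applies.
Tolling adds 50 days: November 23, 2016 + 50 days = January 12, 2017.
From October 22, 2016 through October 29, 2016 inclusive is 8 days; tolling adds 8 days: January 12, 2017 + 8 days = January 20, 2017.
From November 3, 2016 through November 19, 2016 inclusive is 17 days; tolling adds 17 days: January 20, 2017 + 17 days = February 6, 2017.
February 6, 2017 is a listed holiday. The next qualifying day is February 7, 2017.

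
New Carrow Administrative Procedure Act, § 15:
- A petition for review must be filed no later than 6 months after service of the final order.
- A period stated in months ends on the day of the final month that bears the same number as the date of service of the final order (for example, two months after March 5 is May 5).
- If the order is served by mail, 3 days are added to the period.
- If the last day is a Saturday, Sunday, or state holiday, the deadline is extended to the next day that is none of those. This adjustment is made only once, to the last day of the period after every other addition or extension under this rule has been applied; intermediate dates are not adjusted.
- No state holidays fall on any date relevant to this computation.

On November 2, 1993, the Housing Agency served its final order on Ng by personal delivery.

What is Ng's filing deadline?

6 months after November 2, 1993 is May 2, 1994.
Service was not by mail, so no mail extension applies.
May 2, 1994 is a Monday and not a state holiday, so no extension applies.

May 2, 1994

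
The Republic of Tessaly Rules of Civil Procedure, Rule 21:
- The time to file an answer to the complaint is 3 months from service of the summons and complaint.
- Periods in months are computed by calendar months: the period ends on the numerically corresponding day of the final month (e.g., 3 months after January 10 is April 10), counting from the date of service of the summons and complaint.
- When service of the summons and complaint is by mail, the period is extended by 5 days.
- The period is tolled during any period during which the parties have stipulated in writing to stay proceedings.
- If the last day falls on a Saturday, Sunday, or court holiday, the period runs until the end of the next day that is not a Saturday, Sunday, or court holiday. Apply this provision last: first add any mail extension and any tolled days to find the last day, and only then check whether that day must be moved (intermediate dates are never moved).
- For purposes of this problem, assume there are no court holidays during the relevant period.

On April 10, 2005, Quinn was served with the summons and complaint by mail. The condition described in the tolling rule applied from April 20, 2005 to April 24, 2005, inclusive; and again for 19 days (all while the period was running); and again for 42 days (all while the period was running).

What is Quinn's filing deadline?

September 19, 2005

3 months after April 10, 2005 is July 10, 2005.
Service was by mail, adding 5 days: July 10, 2005 + 5 days = July 15, 2005.
From April 20, 2005 through April 24, 2005 inclusive is 5 days; tolling adds 5 days: July 15, 2005 + 5 days = July 20, 2005.
Tolling adds 19 days: July 20, 2005 + 19 days = August 8, 2005.
Tolling adds 42 days: August 8, 2005 + 42 days = September 19, 2005.
September 19, 2005 is a Monday and not a court holiday, so no extension applies.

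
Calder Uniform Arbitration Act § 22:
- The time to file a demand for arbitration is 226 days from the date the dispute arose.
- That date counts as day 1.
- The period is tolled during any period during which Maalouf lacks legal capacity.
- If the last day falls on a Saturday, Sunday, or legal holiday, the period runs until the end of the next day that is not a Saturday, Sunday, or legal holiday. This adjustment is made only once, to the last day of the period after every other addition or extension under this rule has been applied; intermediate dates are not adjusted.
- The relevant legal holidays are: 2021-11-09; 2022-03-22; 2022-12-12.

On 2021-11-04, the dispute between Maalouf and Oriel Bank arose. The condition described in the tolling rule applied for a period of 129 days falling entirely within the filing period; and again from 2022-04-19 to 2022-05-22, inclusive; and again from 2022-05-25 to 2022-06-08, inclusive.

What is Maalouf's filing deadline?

Counting 2021-11-04 as day 1, day 226 is June 17, 2022.
Tolling adds 129 days: June 17, 2022 + 129 days = October 24, 2022.
From April 19, 2022 through May 22, 2022 inclusive is 34 days; tolling adds 34 days: October 24, 2022 + 34 days = November 27, 2022.
From May 25, 2022 through June 8, 2022 inclusive is 15 days; tolling adds 15 days: November 27, 2022 + 15 days = December 12, 2022.
December 12, 2022 is a listed holiday. The next qualifying day is December 13, 2022.

December 13, 2022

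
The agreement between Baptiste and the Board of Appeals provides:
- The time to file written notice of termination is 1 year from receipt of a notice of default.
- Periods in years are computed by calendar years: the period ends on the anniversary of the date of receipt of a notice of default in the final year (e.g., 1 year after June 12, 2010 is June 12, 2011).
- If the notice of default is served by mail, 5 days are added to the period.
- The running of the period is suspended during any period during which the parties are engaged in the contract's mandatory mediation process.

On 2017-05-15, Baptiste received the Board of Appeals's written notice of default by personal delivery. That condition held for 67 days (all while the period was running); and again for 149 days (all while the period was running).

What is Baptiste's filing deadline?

1 year after 2017-05-15 is May 15, 2018.
Service was not by mail, so no mail extension applies.
Tolling adds 67 days: May 15, 2018 + 67 days = July 21, 2018.
Tolling adds 149 days: July 21, 2018 + 149 days = December 17, 2018.

December 17, 2018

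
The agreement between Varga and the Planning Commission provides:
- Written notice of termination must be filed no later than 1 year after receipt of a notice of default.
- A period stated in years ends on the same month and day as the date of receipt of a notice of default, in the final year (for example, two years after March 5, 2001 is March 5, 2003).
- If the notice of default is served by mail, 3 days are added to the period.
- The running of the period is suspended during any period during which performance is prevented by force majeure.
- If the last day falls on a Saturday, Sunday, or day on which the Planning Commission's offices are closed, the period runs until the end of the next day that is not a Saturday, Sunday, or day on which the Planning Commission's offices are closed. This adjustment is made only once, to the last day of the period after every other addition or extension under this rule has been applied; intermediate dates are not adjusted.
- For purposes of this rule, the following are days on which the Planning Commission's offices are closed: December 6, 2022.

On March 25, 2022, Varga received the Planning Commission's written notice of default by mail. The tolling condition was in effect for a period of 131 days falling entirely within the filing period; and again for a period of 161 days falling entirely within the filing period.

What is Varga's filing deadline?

January 15, 2024

1 year after March 25, 2022 is March 25, 2023.
Service was by mail, adding 3 days: March 25, 2023 + 3 days = March 28, 2023.
Tolling adds 131 days: March 28, 2023 + 131 days = August 6, 2023.
Tolling adds 161 days: August 6, 2023 + 161 days = January 14, 2024.
January 14, 2024 is Sunday. The next qualifying day is January 15, 2024.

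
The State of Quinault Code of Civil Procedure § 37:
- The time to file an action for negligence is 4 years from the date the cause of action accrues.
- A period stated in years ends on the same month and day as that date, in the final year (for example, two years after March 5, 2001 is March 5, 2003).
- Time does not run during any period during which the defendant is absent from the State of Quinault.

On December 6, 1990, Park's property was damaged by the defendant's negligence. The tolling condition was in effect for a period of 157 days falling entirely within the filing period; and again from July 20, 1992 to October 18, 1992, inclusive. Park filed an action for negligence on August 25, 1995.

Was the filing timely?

4 years after December 6, 1990 is December 6, 1994.
Tolling adds 157 days: December 6, 1994 + 157 days = May 12, 1995.
From July 20, 1992 through October 18, 1992 inclusive is 91 days; tolling adds 91 days: May 12, 1995 + 91 days = August 11, 1995.
The deadline is August 11, 1995; the filing on August 25, 1995 is after that date.

No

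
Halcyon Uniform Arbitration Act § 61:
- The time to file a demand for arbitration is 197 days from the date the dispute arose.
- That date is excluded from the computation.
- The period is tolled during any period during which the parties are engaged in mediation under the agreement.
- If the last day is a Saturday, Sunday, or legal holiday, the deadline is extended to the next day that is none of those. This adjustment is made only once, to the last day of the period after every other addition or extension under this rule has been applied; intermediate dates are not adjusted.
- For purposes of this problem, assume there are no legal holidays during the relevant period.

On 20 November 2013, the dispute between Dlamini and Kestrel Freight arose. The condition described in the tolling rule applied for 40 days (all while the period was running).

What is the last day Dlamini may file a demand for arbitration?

July 15, 2014

197 days after 20 November 2013 is June 5, 2014.
Tolling adds 40 days: June 5, 2014 + 40 days = July 15, 2014.
July 15, 2014 is a Tuesday and not a legal holiday, so no extension applies.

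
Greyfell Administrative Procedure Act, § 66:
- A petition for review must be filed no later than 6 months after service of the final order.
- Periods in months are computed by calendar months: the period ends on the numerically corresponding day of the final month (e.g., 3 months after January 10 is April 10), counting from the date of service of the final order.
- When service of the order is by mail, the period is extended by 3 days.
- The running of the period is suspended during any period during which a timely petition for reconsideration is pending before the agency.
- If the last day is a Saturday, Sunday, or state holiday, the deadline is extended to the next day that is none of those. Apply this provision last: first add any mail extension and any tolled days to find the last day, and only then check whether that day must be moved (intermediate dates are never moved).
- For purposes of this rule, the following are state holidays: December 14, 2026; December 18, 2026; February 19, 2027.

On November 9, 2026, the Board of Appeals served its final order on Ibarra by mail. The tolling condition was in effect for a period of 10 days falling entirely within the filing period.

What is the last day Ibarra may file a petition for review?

May 24, 2027

6 months after November 9, 2026 is May 9, 2027.
Service was by mail, adding 3 days: May 9, 2027 + 3 days = May 12, 2027.
Tolling adds 10 days: May 12, 2027 + 10 days = May 22, 2027.
May 22, 2027 is Saturday; May 23, 2027 is Sunday. The next qualifying day is May 24, 2027.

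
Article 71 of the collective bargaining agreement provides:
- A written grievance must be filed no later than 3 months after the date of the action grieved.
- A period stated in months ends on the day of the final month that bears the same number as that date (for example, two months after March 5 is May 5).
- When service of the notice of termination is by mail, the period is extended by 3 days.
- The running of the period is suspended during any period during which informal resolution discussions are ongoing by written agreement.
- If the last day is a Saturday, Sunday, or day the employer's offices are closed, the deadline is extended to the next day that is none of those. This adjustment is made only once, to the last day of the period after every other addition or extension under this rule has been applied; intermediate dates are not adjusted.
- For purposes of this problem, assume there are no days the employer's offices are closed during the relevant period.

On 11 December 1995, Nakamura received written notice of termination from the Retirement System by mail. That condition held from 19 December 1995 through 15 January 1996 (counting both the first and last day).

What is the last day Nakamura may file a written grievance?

3 months after 11 December 1995 is March 11, 1996.
Service was by mail, adding 3 days: March 11, 1996 + 3 days = March 14, 1996.
From December 19, 1995 through January 15, 1996 inclusive is 28 days; tolling adds 28 days: March 14, 1996 + 28 days = April 11, 1996.
April 11, 1996 is a Thursday and not a day the employer's offices are closed, so no extension applies.

April 11, 1996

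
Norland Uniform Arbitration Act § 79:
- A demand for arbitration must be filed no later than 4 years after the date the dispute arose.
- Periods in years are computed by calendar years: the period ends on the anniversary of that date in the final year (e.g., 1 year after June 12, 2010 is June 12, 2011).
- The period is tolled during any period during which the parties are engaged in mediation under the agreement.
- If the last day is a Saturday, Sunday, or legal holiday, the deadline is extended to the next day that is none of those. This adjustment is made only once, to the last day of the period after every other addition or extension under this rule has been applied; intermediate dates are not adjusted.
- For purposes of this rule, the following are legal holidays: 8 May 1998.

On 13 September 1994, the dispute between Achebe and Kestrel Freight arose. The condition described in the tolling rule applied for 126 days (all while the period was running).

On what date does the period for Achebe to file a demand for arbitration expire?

4 years after 13 September 1994 is September 13, 1998.
Tolling adds 126 days: September 13, 1998 + 126 days = January 17, 1999.
January 17, 1999 is Sunday. The next qualifying day is January 18, 1999.

January 18, 1999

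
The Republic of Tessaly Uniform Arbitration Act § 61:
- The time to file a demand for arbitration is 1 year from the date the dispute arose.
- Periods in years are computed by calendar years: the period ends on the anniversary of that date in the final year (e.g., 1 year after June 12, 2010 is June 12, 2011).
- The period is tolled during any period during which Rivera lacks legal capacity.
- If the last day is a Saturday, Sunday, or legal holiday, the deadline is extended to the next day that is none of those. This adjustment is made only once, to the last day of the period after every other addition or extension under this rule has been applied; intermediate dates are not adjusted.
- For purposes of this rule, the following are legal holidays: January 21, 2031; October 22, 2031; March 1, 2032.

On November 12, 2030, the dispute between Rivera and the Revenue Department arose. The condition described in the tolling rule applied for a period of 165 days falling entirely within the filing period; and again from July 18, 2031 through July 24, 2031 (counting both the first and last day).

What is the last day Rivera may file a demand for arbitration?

May 3, 2032

1 year after November 12, 2030 is November 12, 2031.
Tolling adds 165 days: November 12, 2031 + 165 days = April 25, 2032.
From July 18, 2031 through July 24, 2031 inclusive is 7 days; tolling adds 7 days: April 25, 2032 + 7 days = May 2, 2032.
May 2, 2032 is Sunday. The next qualifying day is May 3, 2032.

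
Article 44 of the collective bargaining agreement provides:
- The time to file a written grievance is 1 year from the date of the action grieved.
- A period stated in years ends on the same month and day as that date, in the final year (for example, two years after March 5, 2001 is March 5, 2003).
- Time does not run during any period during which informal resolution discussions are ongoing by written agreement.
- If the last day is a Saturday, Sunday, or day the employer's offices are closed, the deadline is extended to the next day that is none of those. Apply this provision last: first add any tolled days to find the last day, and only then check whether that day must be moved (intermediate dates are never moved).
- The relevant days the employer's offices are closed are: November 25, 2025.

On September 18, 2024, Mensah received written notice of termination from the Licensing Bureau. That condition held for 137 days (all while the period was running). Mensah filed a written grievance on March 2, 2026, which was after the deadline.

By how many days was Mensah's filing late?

1 year after September 18, 2024 is September 18, 2025.
Tolling adds 137 days: September 18, 2025 + 137 days = February 2, 2026.
February 2, 2026 is a Monday and not a day the employer's offices are closed, so no extension applies.
The deadline is February 2, 2026; from February 2, 2026 to March 2, 2026 is 28 days.

28 days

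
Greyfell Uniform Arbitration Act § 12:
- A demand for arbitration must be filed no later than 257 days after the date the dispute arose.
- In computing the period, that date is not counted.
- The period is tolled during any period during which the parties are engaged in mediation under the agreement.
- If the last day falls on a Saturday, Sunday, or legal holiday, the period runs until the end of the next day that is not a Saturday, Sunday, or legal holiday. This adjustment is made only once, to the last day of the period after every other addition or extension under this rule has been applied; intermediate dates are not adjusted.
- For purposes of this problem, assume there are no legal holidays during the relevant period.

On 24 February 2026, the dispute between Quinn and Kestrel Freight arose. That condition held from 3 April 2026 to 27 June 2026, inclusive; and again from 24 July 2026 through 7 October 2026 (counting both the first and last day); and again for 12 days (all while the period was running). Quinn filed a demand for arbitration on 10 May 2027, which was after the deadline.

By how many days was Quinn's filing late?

7 days

257 days after 24 February 2026 is November 8, 2026.
From April 3, 2026 through June 27, 2026 inclusive is 86 days; tolling adds 86 days: November 8, 2026 + 86 days = February 2, 2027.
From July 24, 2026 through October 7, 2026 inclusive is 76 days; tolling adds 76 days: February 2, 2027 + 76 days = April 19, 2027.
Tolling adds 12 days: April 19, 2027 + 12 days = May 1, 2027.
May 1, 2027 is Saturday; May 2, 2027 is Sunday. The next qualifying day is May 3, 2027.
The deadline is May 3, 2027; from May 3, 2027 to May 10, 2027 is 7 days.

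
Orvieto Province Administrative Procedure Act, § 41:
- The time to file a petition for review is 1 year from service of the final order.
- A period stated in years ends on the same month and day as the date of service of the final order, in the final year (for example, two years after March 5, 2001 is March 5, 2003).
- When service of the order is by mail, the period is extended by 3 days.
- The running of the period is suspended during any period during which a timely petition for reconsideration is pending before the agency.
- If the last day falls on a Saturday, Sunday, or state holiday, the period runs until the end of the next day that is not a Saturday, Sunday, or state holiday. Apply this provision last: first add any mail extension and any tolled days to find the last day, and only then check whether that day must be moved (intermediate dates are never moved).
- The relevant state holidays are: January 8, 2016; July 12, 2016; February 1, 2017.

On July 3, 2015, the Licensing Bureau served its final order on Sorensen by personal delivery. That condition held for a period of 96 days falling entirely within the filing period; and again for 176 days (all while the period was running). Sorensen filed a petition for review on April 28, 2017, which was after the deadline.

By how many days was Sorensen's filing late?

25 days

1 year after July 3, 2015 is July 3, 2016.
Service was not by mail, so no mail extension applies.
Tolling adds 96 days: July 3, 2016 + 96 days = October 7, 2016.
Tolling adds 176 days: October 7, 2016 + 176 days = April 1, 2017.
April 1, 2017 is Saturday; April 2, 2017 is Sunday. The next qualifying day is April 3, 2017.
The deadline is April 3, 2017; from April 3, 2017 to April 28, 2017 is 25 days.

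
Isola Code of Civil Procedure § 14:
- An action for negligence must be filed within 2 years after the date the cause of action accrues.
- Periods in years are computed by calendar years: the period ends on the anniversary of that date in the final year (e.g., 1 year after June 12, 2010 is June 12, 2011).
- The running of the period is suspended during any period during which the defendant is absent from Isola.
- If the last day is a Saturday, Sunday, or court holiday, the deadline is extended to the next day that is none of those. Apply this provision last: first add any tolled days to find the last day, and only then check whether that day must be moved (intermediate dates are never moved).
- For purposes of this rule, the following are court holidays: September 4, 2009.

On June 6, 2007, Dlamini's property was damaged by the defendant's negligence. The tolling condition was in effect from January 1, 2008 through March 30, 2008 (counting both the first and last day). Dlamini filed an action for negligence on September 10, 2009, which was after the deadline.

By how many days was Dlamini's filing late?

2 years after June 6, 2007 is June 6, 2009.
From January 1, 2008 through March 30, 2008 inclusive is 90 days; tolling adds 90 days: June 6, 2009 + 90 days = September 4, 2009.
September 4, 2009 is a listed holiday; September 5, 2009 is Saturday; September 6, 2009 is Sunday. The next qualifying day is September 7, 2009.
The deadline is September 7, 2009; from September 7, 2009 to September 10, 2009 is 3 days.

3 days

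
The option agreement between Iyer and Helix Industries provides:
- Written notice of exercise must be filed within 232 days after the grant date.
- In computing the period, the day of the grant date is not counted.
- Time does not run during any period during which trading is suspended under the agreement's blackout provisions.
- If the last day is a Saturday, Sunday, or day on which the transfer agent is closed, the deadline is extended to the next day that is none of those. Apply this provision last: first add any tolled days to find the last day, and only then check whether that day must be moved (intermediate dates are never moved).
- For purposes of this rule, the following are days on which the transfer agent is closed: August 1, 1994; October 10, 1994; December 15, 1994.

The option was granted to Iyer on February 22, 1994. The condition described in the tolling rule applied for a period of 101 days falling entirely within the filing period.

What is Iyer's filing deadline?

January 23, 1995

232 days after February 22, 1994 is October 12, 1994.
Tolling adds 101 days: October 12, 1994 + 101 days = January 21, 1995.
January 21, 1995 is Saturday; January 22, 1995 is Sunday. The next qualifying day is January 23, 1995.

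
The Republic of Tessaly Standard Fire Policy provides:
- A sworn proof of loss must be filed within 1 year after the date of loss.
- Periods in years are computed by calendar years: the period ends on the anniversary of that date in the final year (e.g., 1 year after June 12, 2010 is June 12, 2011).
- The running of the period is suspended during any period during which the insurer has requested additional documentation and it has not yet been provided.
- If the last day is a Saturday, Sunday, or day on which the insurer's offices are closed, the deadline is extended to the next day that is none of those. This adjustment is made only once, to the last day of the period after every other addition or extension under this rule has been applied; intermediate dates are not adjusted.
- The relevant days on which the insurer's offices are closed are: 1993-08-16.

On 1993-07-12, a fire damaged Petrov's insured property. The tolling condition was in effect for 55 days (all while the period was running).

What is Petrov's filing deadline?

September 5, 1994

1 year after 1993-07-12 is July 12, 1994.
Tolling adds 55 days: July 12, 1994 + 55 days = September 5, 1994.
September 5, 1994 is a Monday and not a day on which the insurer's offices are closed, so no extension applies.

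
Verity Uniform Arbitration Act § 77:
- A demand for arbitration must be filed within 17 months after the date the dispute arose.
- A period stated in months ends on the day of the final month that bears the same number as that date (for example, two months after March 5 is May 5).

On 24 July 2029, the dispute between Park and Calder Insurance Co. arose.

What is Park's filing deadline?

17 months after 24 July 2029 is December 24, 2030.

December 24, 2030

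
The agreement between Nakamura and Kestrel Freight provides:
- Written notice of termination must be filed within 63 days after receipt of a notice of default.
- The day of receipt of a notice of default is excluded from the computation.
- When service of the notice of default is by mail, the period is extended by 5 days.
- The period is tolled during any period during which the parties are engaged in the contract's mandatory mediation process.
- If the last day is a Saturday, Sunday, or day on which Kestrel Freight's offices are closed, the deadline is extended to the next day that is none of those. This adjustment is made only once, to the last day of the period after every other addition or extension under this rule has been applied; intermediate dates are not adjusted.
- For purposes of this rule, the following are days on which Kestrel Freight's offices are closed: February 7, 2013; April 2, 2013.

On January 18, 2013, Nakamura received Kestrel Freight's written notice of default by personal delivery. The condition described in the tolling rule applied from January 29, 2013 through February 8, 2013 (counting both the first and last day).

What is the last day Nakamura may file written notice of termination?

63 days after January 18, 2013 is March 22, 2013.
Service was not by mail, so no mail extension applies.
From January 29, 2013 through February 8, 2013 inclusive is 11 days; tolling adds 11 days: March 22, 2013 + 11 days = April 2, 2013.
April 2, 2013 is a listed holiday. The next qualifying day is April 3, 2013.

April 3, 2013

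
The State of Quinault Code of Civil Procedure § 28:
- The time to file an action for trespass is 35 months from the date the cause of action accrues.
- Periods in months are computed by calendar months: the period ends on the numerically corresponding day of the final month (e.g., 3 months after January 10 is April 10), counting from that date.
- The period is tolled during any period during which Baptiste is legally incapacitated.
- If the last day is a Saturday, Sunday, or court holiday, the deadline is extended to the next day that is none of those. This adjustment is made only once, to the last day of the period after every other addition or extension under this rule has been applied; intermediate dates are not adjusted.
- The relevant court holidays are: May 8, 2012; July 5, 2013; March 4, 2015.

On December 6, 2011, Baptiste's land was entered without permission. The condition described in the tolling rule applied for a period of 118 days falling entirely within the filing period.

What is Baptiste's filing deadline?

35 months after December 6, 2011 is November 6, 2014.
Tolling adds 118 days: November 6, 2014 + 118 days = March 4, 2015.
March 4, 2015 is a listed holiday. The next qualifying day is March 5, 2015.

March 5, 2015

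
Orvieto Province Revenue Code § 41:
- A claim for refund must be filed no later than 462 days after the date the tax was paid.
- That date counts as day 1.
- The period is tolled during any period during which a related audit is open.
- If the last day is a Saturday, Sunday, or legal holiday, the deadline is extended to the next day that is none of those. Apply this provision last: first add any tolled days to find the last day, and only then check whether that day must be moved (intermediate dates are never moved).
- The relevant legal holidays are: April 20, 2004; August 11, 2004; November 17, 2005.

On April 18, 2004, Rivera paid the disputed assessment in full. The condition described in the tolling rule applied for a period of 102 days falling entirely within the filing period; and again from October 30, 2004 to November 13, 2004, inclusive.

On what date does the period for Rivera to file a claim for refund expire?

November 18, 2005

Counting April 18, 2004 as day 1, day 462 is July 23, 2005.
Tolling adds 102 days: July 23, 2005 + 102 days = November 2, 2005.
From October 30, 2004 through November 13, 2004 inclusive is 15 days; tolling adds 15 days: November 2, 2005 + 15 days = November 17, 2005.
November 17, 2005 is a listed holiday. The next qualifying day is November 18, 2005.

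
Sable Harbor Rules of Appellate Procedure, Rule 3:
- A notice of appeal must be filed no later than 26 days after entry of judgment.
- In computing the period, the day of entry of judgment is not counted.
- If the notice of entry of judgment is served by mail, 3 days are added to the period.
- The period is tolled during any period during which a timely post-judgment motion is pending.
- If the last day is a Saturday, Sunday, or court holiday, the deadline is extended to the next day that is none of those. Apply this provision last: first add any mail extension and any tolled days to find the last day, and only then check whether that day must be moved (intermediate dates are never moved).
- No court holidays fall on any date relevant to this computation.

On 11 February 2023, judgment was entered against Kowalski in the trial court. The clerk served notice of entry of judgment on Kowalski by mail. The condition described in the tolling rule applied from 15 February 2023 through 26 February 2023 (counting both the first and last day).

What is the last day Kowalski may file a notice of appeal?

26 days after 11 February 2023 is March 9, 2023.
Service was by mail, adding 3 days: March 9, 2023 + 3 days = March 12, 2023.
From February 15, 2023 through February 26, 2023 inclusive is 12 days; tolling adds 12 days: March 12, 2023 + 12 days = March 24, 2023.
March 24, 2023 is a Friday and not a court holiday, so no extension applies.

March 24, 2023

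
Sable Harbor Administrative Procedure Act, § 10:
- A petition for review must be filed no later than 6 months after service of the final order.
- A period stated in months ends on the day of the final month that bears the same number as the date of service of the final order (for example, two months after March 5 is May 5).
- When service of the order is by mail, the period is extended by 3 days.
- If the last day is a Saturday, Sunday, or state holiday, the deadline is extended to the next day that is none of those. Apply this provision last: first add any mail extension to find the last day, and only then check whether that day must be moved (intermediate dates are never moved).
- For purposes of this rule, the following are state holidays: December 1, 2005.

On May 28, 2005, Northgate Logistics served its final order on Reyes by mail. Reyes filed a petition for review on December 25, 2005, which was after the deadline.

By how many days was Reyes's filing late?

23 days

6 months after May 28, 2005 is November 28, 2005.
Service was by mail, adding 3 days: November 28, 2005 + 3 days = December 1, 2005.
December 1, 2005 is a listed holiday. The next qualifying day is December 2, 2005.
The deadline is December 2, 2005; from December 2, 2005 to December 25, 2005 is 23 days.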